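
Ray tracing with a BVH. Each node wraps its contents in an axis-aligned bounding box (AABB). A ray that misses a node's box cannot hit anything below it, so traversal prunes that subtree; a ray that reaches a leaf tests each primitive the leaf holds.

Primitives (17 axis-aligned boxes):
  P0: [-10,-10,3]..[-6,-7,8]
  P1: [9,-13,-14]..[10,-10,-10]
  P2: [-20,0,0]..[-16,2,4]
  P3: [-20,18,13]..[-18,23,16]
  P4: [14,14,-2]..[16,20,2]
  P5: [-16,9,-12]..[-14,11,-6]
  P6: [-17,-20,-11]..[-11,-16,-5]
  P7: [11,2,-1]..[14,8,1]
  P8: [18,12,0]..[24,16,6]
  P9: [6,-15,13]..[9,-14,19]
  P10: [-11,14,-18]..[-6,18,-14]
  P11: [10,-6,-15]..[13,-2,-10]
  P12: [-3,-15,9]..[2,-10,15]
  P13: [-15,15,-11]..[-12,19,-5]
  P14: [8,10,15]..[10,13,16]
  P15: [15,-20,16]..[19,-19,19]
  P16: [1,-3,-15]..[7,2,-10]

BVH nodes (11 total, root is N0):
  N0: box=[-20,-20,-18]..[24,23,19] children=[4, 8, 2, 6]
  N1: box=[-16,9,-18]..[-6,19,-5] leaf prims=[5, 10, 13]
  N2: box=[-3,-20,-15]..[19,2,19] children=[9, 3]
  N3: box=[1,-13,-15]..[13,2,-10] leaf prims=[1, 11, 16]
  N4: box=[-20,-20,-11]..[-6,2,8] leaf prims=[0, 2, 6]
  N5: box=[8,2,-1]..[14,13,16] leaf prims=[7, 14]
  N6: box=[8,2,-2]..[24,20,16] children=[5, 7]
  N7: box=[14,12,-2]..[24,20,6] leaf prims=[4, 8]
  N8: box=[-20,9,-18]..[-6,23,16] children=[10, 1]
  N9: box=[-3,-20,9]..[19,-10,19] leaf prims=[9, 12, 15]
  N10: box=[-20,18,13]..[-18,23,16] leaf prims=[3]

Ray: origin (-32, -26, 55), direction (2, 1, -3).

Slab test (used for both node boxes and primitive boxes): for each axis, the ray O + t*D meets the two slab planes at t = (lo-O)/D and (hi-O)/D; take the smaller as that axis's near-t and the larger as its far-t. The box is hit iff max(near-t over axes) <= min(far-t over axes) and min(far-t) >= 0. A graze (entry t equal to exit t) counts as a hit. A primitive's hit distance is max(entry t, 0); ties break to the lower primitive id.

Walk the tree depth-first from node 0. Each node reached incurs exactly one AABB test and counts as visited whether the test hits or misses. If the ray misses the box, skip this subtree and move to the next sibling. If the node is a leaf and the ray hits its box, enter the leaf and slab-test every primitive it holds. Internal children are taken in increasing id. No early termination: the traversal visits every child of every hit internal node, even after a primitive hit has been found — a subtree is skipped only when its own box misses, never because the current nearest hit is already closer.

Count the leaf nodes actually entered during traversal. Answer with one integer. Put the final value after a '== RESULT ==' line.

Walk:
N0 x:[6,28] y:[6,49] z:[12,73/3] -> hit [12,73/3], descend [2, 4, 6, 8]
  N2 x:[29/2,51/2] y:[6,28] z:[12,70/3] -> hit [29/2,70/3], descend [3, 9]
    N3 x:[33/2,45/2] y:[13,28] z:[65/3,70/3] -> hit [65/3,45/2] leaf, test {P1(miss), P11@t=65/3, P16(miss)}
    N9 x:[29/2,51/2] y:[6,16] z:[12,46/3] -> hit [29/2,46/3] leaf, test {P9(miss), P12@t=29/2, P15(miss)}
  N4 x:[6,13] y:[6,28] z:[47/3,22] -> miss, prune
  N6 x:[20,28] y:[28,46] z:[13,19] -> miss, prune
  N8 x:[6,13] y:[35,49] z:[13,73/3] -> miss, prune

Summary -> nodes [0, 2, 3, 9, 4, 6, 8]; box-tests=7; leaf-entries=2; first=P12

== RESULT ==
2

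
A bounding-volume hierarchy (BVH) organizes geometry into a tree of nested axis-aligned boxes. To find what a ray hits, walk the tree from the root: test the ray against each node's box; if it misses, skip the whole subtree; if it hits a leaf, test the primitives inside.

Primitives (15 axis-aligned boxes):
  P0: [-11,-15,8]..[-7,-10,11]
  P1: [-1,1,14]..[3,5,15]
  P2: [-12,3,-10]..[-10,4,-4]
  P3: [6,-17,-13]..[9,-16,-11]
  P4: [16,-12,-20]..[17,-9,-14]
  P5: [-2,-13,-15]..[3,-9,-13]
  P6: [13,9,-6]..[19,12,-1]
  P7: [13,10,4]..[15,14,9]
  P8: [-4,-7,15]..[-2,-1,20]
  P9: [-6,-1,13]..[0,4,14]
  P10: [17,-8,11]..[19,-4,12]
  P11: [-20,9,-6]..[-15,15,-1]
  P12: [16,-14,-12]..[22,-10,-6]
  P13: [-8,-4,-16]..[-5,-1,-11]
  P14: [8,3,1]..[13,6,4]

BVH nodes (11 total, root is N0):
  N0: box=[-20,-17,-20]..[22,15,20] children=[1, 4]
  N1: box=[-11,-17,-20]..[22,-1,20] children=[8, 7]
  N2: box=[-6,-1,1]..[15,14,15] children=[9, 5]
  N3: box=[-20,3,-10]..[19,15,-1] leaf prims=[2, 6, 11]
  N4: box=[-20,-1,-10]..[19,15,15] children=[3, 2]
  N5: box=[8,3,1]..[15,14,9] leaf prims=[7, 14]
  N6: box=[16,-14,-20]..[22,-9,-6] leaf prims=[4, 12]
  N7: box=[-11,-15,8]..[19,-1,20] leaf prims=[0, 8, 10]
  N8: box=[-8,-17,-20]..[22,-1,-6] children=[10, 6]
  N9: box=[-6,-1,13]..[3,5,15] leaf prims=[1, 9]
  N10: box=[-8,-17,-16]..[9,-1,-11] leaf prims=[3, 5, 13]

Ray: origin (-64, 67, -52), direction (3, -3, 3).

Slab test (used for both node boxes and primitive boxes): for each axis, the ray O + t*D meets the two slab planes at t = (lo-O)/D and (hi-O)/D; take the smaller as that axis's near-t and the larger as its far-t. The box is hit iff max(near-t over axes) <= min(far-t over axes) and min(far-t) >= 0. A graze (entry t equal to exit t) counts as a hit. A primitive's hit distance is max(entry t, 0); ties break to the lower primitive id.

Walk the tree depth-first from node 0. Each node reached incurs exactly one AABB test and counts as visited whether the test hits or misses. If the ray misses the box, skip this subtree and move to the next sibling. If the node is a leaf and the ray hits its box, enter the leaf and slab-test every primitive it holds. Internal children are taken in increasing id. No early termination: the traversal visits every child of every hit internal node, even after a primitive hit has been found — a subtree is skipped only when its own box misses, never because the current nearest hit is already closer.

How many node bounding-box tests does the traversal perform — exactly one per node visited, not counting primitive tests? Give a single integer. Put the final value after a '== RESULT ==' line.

Traverse from the root:
N0 x:[44/3,86/3] y:[52/3,28] z:[32/3,24] -> hit [52/3,24], descend [1, 4]
  N1 x:[53/3,86/3] y:[68/3,28] z:[32/3,24] -> hit [68/3,24], descend [7, 8]
    N7 x:[53/3,83/3] y:[68/3,82/3] z:[20,24] -> hit [68/3,24] leaf, test {P0(miss), P8(miss), P10(miss)}
    N8 x:[56/3,86/3] y:[68/3,28] z:[32/3,46/3] -> miss, prune
  N4 x:[44/3,83/3] y:[52/3,68/3] z:[14,67/3] -> hit [52/3,67/3], descend [2, 3]
    N2 x:[58/3,79/3] y:[53/3,68/3] z:[53/3,67/3] -> hit [58/3,67/3], descend [5, 9]
      N5 x:[24,79/3] y:[53/3,64/3] z:[53/3,61/3] -> miss, prune
      N9 x:[58/3,67/3] y:[62/3,68/3] z:[65/3,67/3] -> hit [65/3,67/3] leaf, test {P1@t=22, P9(miss)}
    N3 x:[44/3,83/3] y:[52/3,64/3] z:[14,17] -> miss, prune

Visited [0, 1, 7, 8, 4, 2, 5, 9, 3]. Tests: 9 box, 2 leaf. Nearest: P1.

== RESULT ==
9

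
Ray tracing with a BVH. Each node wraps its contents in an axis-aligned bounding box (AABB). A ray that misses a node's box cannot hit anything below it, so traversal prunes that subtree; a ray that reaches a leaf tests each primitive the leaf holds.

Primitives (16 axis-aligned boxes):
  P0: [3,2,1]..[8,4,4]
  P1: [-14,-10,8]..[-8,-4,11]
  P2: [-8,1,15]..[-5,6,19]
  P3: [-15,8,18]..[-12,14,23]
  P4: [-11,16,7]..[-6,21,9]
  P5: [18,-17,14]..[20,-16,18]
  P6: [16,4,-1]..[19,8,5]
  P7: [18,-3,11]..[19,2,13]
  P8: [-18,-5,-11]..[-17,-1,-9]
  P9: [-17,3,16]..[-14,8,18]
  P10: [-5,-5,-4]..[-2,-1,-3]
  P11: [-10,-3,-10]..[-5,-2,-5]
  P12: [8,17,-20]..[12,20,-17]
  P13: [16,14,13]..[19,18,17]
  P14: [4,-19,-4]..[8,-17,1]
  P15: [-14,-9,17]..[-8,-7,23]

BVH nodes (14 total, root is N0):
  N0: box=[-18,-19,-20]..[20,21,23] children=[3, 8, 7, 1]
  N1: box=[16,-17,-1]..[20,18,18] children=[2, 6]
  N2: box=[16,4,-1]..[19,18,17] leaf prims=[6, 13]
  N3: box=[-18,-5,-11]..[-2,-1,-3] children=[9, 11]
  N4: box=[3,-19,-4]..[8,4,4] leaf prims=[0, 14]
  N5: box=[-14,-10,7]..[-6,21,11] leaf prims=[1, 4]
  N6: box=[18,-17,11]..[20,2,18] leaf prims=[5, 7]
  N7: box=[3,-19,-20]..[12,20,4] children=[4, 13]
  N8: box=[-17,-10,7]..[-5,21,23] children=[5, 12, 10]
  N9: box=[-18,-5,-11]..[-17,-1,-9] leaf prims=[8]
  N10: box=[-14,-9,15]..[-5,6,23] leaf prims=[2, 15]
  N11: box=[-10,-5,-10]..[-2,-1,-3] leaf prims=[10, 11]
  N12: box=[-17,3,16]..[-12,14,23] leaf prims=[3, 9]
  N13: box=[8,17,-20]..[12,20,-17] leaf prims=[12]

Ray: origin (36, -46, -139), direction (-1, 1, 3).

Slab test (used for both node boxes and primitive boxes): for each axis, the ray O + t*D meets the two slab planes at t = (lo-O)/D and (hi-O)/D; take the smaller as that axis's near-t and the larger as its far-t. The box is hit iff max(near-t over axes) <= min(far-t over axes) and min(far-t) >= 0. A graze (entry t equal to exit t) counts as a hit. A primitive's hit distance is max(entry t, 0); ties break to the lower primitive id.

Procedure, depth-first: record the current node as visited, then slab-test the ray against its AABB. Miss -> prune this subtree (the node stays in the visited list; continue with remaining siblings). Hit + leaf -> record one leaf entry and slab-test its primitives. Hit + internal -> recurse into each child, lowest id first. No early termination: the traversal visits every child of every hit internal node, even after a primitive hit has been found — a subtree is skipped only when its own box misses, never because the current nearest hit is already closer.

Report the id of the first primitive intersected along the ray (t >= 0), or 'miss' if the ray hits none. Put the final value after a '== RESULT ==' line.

Traverse from the root:
N0 x:[16,54] y:[27,67] z:[119/3,54] -> hit [119/3,54], descend [1, 3, 7, 8]
  N1 x:[16,20] y:[29,64] z:[46,157/3] -> miss, prune
  N3 x:[38,54] y:[41,45] z:[128/3,136/3] -> hit [128/3,45], descend [9, 11]
    N9 x:[53,54] y:[41,45] z:[128/3,130/3] -> miss, prune
    N11 x:[38,46] y:[41,45] z:[43,136/3] -> hit [43,45] leaf, test {P10(miss), P11@t=43}
  N7 x:[24,33] y:[27,66] z:[119/3,143/3] -> miss, prune
  N8 x:[41,53] y:[36,67] z:[146/3,54] -> hit [146/3,53], descend [5, 10, 12]
    N5 x:[42,50] y:[36,67] z:[146/3,50] -> hit [146/3,50] leaf, test {P1(miss), P4(miss)}
    N10 x:[41,50] y:[37,52] z:[154/3,54] -> miss, prune
    N12 x:[48,53] y:[49,60] z:[155/3,54] -> hit [155/3,53] leaf, test {P3(miss), P9@t=155/3}

Summary -> nodes [0, 1, 3, 9, 11, 7, 8, 5, 10, 12]; box-tests=10; leaf-entries=3; first=P11

== RESULT ==
11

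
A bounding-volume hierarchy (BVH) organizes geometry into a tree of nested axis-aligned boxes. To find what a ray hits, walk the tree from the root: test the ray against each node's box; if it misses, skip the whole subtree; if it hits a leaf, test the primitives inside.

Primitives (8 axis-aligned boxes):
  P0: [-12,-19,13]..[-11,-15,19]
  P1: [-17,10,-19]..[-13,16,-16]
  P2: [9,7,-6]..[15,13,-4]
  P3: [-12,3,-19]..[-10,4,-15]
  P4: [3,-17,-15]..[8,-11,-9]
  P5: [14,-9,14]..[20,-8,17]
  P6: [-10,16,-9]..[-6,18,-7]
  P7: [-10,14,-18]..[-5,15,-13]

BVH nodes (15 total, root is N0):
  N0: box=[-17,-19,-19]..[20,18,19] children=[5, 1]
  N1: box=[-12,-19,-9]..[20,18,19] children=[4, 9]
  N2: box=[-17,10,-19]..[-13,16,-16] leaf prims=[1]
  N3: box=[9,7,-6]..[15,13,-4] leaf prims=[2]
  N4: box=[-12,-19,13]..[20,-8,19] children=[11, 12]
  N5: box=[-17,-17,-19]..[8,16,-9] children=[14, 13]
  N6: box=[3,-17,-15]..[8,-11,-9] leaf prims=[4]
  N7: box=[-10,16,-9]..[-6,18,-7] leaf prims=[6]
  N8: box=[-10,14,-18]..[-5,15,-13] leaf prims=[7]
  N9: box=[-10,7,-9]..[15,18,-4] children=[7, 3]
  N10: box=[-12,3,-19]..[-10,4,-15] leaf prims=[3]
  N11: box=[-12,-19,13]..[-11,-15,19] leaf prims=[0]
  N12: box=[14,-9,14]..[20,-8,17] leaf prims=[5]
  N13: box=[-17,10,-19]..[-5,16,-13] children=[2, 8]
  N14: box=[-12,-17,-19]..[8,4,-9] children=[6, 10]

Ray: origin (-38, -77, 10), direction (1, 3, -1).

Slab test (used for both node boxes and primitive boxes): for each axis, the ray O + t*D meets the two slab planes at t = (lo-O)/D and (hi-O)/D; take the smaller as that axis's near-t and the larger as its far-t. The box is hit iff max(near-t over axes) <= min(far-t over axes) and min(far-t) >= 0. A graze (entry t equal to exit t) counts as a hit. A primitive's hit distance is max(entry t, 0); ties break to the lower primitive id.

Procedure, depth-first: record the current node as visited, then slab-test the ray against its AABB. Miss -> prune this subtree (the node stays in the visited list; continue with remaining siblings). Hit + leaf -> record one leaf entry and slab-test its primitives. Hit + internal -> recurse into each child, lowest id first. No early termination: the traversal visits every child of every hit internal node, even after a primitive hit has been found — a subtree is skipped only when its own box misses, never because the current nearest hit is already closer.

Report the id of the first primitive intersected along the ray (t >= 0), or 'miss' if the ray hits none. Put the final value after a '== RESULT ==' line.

Traverse from the root:
N0 x:[21,58] y:[58/3,95/3] z:[-9,29] -> hit [21,29], descend [1, 5]
  N1 x:[26,58] y:[58/3,95/3] z:[-9,19] -> miss, prune
  N5 x:[21,46] y:[20,31] z:[19,29] -> hit [21,29], descend [13, 14]
    N13 x:[21,33] y:[29,31] z:[23,29] -> hit [29,29], descend [2, 8]
      N2 x:[21,25] y:[29,31] z:[26,29] -> miss, prune
      N8 x:[28,33] y:[91/3,92/3] z:[23,28] -> miss, prune
    N14 x:[26,46] y:[20,27] z:[19,29] -> hit [26,27], descend [6, 10]
      N6 x:[41,46] y:[20,22] z:[19,25] -> miss, prune
      N10 x:[26,28] y:[80/3,27] z:[25,29] -> hit [80/3,27] leaf, test {P3@t=80/3}

Summary -> nodes [0, 1, 5, 13, 2, 8, 14, 6, 10]; box-tests=9; leaf-entries=1; first=P3

== RESULT ==
3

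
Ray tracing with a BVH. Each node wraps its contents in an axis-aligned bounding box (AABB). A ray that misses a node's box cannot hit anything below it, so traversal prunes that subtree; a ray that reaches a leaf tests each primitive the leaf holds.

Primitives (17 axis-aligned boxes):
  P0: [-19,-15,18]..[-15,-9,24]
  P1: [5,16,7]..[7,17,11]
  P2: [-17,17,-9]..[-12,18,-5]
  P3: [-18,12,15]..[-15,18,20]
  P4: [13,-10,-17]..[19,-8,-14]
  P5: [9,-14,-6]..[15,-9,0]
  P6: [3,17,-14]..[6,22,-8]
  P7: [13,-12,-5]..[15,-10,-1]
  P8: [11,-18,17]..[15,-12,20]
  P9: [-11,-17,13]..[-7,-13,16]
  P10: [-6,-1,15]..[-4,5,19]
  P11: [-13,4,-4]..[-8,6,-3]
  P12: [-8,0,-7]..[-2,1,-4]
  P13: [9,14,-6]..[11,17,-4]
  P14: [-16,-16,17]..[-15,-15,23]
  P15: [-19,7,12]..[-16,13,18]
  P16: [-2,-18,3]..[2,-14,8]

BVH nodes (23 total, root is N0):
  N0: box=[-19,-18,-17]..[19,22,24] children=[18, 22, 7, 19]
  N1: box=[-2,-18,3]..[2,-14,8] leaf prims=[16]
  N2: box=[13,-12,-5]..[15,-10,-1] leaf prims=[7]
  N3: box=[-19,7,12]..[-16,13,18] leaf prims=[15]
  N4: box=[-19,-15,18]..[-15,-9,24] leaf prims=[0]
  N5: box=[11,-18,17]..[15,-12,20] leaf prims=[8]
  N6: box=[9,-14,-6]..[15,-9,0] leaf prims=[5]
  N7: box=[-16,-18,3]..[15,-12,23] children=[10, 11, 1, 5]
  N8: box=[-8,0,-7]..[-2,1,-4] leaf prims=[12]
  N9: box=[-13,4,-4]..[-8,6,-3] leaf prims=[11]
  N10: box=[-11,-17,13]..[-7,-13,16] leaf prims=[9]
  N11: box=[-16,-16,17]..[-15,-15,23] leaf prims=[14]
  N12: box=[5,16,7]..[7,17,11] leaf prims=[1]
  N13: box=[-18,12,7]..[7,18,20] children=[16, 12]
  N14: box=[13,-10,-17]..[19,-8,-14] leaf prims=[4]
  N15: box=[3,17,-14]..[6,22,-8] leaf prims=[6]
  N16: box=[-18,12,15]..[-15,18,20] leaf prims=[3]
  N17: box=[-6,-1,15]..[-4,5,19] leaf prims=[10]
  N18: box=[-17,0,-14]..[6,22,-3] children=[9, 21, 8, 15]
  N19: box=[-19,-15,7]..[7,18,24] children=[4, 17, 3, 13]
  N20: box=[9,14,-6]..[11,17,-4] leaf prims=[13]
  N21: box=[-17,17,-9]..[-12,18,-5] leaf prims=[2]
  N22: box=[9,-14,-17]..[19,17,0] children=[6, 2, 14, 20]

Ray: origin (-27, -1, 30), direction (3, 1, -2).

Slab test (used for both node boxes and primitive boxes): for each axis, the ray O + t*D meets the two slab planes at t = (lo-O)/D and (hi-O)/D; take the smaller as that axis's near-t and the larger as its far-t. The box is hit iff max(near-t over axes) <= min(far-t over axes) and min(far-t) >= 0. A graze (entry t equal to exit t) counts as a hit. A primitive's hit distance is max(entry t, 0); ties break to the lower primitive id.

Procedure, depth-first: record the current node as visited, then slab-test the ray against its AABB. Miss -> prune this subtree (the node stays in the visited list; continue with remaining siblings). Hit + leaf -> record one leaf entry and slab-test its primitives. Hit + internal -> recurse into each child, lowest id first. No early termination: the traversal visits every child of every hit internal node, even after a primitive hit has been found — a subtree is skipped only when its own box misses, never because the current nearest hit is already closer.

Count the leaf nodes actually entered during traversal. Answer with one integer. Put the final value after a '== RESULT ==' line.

Walk:
N0 x:[8/3,46/3] y:[-17,23] z:[3,47/2] -> hit [3,46/3], descend [7, 18, 19, 22]
  N7 x:[11/3,14] y:[-17,-11] z:[7/2,27/2] -> miss, prune
  N18 x:[10/3,11] y:[1,23] z:[33/2,22] -> miss, prune
  N19 x:[8/3,34/3] y:[-14,19] z:[3,23/2] -> hit [3,34/3], descend [3, 4, 13, 17]
    N3 x:[8/3,11/3] y:[8,14] z:[6,9] -> miss, prune
    N4 x:[8/3,4] y:[-14,-8] z:[3,6] -> miss, prune
    N13 x:[3,34/3] y:[13,19] z:[5,23/2] -> miss, prune
    N17 x:[7,23/3] y:[0,6] z:[11/2,15/2] -> miss, prune
  N22 x:[12,46/3] y:[-13,18] z:[15,47/2] -> hit [15,46/3], descend [2, 6, 14, 20]
    N2 x:[40/3,14] y:[-11,-9] z:[31/2,35/2] -> miss, prune
    N6 x:[12,14] y:[-13,-8] z:[15,18] -> miss, prune
    N14 x:[40/3,46/3] y:[-9,-7] z:[22,47/2] -> miss, prune
    N20 x:[12,38/3] y:[15,18] z:[17,18] -> miss, prune

Summary -> nodes [0, 7, 18, 19, 3, 4, 13, 17, 22, 2, 6, 14, 20]; box-tests=13; leaf-entries=0; first=miss

== RESULT ==
0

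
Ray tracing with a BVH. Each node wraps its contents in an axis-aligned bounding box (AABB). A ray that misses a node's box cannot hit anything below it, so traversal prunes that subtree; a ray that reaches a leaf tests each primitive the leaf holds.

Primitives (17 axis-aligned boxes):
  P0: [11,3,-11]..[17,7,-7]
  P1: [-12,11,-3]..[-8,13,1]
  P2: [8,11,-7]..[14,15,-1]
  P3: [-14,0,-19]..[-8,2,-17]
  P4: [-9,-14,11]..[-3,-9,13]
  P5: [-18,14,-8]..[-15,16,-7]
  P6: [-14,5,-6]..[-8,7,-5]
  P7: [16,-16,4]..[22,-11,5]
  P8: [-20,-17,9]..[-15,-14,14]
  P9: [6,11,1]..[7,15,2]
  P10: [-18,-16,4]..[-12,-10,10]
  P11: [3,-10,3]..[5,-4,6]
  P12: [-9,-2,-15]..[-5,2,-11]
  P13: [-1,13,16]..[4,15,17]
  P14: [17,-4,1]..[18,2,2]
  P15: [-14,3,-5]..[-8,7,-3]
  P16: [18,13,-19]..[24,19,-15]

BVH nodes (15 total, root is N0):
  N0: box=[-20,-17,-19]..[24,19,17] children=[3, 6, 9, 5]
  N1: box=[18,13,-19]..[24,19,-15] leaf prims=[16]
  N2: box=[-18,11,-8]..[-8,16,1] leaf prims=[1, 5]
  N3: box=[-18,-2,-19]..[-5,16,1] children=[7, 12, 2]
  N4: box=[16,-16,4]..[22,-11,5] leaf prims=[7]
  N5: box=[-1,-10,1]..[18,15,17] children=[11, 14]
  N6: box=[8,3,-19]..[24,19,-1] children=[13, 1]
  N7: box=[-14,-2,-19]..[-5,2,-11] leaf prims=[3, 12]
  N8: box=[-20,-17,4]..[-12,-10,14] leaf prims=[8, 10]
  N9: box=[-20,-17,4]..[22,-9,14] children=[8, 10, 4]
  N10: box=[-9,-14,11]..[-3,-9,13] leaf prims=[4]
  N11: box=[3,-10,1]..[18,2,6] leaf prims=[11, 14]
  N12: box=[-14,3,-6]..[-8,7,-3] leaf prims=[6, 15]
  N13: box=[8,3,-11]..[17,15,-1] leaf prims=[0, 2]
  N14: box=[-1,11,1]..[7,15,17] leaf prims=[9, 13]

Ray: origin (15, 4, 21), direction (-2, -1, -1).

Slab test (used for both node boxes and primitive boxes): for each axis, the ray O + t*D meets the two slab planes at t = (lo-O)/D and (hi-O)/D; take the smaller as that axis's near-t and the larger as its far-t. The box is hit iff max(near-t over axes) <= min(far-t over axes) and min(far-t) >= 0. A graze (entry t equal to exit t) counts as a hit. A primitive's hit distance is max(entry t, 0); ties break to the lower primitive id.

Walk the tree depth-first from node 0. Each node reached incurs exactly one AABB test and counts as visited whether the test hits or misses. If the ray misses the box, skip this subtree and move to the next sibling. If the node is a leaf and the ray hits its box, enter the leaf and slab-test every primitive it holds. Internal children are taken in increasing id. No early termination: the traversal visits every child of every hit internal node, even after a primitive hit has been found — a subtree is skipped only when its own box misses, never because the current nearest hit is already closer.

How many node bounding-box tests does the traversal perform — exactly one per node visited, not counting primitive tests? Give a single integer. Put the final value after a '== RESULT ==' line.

Traverse from the root:
N0 x:[-9/2,35/2] y:[-15,21] z:[4,40] -> hit [4,35/2], descend [3, 5, 6, 9]
  N3 x:[10,33/2] y:[-12,6] z:[20,40] -> miss, prune
  N5 x:[-3/2,8] y:[-11,14] z:[4,20] -> hit [4,8], descend [11, 14]
    N11 x:[-3/2,6] y:[2,14] z:[15,20] -> miss, prune
    N14 x:[4,8] y:[-11,-7] z:[4,20] -> miss, prune
  N6 x:[-9/2,7/2] y:[-15,1] z:[22,40] -> miss, prune
  N9 x:[-7/2,35/2] y:[13,21] z:[7,17] -> hit [13,17], descend [4, 8, 10]
    N4 x:[-7/2,-1/2] y:[15,20] z:[16,17] -> miss, prune
    N8 x:[27/2,35/2] y:[14,21] z:[7,17] -> hit [14,17] leaf, test {P8(miss), P10@t=14}
    N10 x:[9,12] y:[13,18] z:[8,10] -> miss, prune

10 AABB tests over nodes [0, 3, 5, 11, 14, 6, 9, 4, 8, 10]; 1 leaf entered; closest P10.

== RESULT ==
10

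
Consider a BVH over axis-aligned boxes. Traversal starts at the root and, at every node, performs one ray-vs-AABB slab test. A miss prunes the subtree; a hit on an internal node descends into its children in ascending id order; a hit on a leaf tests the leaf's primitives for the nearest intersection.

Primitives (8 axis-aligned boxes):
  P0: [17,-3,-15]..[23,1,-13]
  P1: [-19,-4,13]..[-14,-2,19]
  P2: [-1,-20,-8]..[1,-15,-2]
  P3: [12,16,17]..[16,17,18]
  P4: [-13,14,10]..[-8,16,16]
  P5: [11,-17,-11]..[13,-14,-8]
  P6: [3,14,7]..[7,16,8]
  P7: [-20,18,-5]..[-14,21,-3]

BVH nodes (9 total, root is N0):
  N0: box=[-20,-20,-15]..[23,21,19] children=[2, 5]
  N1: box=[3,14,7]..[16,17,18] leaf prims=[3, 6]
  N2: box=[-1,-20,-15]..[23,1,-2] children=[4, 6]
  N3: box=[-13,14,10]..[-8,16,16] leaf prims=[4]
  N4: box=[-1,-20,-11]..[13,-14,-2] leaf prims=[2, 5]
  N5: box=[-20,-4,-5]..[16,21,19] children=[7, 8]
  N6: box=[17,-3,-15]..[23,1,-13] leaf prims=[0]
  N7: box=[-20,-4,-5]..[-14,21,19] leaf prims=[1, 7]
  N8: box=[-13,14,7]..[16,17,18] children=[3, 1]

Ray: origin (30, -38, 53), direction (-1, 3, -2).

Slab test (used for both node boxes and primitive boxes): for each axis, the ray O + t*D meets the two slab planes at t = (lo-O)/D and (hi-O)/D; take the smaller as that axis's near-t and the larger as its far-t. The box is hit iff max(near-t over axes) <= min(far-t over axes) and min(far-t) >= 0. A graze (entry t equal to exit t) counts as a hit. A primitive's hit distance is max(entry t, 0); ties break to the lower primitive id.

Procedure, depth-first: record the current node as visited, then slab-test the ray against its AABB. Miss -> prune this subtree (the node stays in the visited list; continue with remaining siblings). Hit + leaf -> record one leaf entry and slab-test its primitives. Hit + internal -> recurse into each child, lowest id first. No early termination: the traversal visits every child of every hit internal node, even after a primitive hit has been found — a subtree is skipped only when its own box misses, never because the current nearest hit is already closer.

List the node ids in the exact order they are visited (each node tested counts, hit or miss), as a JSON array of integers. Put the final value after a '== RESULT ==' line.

Traverse from the root:
N0 x:[7,50] y:[6,59/3] z:[17,34] -> hit [17,59/3], descend [2, 5]
  N2 x:[7,31] y:[6,13] z:[55/2,34] -> miss, prune
  N5 x:[14,50] y:[34/3,59/3] z:[17,29] -> hit [17,59/3], descend [7, 8]
    N7 x:[44,50] y:[34/3,59/3] z:[17,29] -> miss, prune
    N8 x:[14,43] y:[52/3,55/3] z:[35/2,23] -> hit [35/2,55/3], descend [1, 3]
      N1 x:[14,27] y:[52/3,55/3] z:[35/2,23] -> hit [35/2,55/3] leaf, test {P3@t=18, P6(miss)}
      N3 x:[38,43] y:[52/3,18] z:[37/2,43/2] -> miss, prune

Visited [0, 2, 5, 7, 8, 1, 3]. Tests: 7 box, 1 leaf. Nearest: P3.

== RESULT ==
[0, 2, 5, 7, 8, 1, 3]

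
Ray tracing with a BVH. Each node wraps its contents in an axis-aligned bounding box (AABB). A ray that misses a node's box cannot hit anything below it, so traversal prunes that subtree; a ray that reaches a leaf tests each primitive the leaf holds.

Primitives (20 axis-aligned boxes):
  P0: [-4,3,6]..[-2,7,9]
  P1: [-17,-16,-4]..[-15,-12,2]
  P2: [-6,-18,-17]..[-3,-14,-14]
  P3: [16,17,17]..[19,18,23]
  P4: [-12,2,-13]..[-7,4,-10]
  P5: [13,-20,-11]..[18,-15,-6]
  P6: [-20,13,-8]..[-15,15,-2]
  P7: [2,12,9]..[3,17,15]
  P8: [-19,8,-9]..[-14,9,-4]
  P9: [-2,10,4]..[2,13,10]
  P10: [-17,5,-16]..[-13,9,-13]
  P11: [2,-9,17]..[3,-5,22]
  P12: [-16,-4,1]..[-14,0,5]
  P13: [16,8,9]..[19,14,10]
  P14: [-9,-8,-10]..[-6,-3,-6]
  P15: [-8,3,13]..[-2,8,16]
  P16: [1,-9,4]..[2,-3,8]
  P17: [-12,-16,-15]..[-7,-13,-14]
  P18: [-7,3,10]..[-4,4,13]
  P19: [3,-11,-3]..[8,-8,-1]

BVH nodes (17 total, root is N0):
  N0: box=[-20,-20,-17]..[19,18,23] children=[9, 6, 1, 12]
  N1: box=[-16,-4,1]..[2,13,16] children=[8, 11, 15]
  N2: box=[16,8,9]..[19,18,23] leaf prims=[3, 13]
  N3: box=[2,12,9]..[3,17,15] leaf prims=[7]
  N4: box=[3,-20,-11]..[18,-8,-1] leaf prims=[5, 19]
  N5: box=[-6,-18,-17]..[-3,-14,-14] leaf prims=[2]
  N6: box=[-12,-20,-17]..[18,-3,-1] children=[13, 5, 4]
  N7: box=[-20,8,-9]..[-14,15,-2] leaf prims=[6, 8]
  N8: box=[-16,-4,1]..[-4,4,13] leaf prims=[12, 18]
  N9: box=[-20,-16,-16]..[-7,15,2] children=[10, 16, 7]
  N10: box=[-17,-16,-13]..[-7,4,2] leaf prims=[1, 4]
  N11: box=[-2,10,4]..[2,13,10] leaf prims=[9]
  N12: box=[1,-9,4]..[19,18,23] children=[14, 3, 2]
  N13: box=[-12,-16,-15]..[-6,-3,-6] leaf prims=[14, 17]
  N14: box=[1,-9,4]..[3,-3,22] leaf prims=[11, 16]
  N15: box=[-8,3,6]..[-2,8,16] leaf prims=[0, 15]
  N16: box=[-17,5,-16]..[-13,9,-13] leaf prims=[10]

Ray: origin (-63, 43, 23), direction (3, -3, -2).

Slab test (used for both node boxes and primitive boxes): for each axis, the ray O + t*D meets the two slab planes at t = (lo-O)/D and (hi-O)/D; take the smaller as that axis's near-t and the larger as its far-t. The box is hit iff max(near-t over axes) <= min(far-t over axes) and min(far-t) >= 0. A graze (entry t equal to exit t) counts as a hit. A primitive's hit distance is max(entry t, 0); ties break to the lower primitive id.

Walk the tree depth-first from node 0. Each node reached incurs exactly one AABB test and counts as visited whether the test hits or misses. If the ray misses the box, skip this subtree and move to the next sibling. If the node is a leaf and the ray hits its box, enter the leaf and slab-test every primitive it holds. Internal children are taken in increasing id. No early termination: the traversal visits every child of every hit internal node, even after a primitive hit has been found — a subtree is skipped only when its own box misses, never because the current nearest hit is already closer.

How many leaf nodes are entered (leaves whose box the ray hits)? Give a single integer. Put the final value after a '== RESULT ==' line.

Walk:
N0 x:[43/3,82/3] y:[25/3,21] z:[0,20] -> hit [43/3,20], descend [1, 6, 9, 12]
  N1 x:[47/3,65/3] y:[10,47/3] z:[7/2,11] -> miss, prune
  N6 x:[17,27] y:[46/3,21] z:[12,20] -> hit [17,20], descend [4, 5, 13]
    N4 x:[22,27] y:[17,21] z:[12,17] -> miss, prune
    N5 x:[19,20] y:[19,61/3] z:[37/2,20] -> hit [19,20] leaf, test {P2@t=19}
    N13 x:[17,19] y:[46/3,59/3] z:[29/2,19] -> hit [17,19] leaf, test {P14(miss), P17@t=56/3}
  N9 x:[43/3,56/3] y:[28/3,59/3] z:[21/2,39/2] -> hit [43/3,56/3], descend [7, 10, 16]
    N7 x:[43/3,49/3] y:[28/3,35/3] z:[25/2,16] -> miss, prune
    N10 x:[46/3,56/3] y:[13,59/3] z:[21/2,18] -> hit [46/3,18] leaf, test {P1(miss), P4(miss)}
    N16 x:[46/3,50/3] y:[34/3,38/3] z:[18,39/2] -> miss, prune
  N12 x:[64/3,82/3] y:[25/3,52/3] z:[0,19/2] -> miss, prune

11 AABB tests over nodes [0, 1, 6, 4, 5, 13, 9, 7, 10, 16, 12]; 3 leaves entered; closest P17.

== RESULT ==
3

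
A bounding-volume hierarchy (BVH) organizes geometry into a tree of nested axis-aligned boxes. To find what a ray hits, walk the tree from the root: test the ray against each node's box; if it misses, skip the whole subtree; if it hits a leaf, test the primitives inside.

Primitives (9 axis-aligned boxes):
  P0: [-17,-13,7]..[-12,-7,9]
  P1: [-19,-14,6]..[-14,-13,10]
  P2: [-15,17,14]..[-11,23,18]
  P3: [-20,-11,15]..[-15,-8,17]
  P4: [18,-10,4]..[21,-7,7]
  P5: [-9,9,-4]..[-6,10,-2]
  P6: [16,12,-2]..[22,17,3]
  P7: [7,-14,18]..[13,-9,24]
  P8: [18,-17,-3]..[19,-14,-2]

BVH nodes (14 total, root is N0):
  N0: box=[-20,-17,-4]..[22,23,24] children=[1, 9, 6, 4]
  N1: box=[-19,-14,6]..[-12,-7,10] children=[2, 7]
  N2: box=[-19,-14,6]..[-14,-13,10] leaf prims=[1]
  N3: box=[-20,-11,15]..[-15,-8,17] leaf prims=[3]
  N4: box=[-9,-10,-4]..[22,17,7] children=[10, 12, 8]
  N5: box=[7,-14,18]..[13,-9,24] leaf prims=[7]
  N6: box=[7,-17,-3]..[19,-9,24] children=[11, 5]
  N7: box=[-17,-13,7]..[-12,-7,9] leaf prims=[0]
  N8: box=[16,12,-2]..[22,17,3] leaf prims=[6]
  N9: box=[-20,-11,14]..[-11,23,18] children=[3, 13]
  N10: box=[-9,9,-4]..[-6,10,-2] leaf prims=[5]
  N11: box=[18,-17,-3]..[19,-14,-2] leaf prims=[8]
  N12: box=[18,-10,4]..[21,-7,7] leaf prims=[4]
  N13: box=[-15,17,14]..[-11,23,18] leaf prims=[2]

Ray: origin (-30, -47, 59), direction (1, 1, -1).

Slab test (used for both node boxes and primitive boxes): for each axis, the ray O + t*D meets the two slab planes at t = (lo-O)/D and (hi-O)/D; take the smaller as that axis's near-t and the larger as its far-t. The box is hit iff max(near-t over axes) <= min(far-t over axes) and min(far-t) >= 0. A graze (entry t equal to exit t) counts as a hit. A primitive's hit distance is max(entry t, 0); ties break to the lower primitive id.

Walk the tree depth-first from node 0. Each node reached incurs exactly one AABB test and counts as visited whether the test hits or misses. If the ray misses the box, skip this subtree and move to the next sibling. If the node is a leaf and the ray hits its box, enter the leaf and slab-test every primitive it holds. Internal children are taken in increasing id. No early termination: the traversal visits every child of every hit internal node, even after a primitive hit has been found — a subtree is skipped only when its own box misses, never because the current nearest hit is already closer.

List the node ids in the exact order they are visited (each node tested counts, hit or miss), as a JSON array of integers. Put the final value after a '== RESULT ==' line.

Traverse from the root:
N0 x:[10,52] y:[30,70] z:[35,63] -> hit [35,52], descend [1, 4, 6, 9]
  N1 x:[11,18] y:[33,40] z:[49,53] -> miss, prune
  N4 x:[21,52] y:[37,64] z:[52,63] -> hit [52,52], descend [8, 10, 12]
    N8 x:[46,52] y:[59,64] z:[56,61] -> miss, prune
    N10 x:[21,24] y:[56,57] z:[61,63] -> miss, prune
    N12 x:[48,51] y:[37,40] z:[52,55] -> miss, prune
  N6 x:[37,49] y:[30,38] z:[35,62] -> hit [37,38], descend [5, 11]
    N5 x:[37,43] y:[33,38] z:[35,41] -> hit [37,38] leaf, test {P7@t=37}
    N11 x:[48,49] y:[30,33] z:[61,62] -> miss, prune
  N9 x:[10,19] y:[36,70] z:[41,45] -> miss, prune

order=[0, 1, 4, 8, 10, 12, 6, 5, 11, 9]  |boxes|=10  |leaves|=1  hit=P7

== RESULT ==
[0, 1, 4, 8, 10, 12, 6, 5, 11, 9]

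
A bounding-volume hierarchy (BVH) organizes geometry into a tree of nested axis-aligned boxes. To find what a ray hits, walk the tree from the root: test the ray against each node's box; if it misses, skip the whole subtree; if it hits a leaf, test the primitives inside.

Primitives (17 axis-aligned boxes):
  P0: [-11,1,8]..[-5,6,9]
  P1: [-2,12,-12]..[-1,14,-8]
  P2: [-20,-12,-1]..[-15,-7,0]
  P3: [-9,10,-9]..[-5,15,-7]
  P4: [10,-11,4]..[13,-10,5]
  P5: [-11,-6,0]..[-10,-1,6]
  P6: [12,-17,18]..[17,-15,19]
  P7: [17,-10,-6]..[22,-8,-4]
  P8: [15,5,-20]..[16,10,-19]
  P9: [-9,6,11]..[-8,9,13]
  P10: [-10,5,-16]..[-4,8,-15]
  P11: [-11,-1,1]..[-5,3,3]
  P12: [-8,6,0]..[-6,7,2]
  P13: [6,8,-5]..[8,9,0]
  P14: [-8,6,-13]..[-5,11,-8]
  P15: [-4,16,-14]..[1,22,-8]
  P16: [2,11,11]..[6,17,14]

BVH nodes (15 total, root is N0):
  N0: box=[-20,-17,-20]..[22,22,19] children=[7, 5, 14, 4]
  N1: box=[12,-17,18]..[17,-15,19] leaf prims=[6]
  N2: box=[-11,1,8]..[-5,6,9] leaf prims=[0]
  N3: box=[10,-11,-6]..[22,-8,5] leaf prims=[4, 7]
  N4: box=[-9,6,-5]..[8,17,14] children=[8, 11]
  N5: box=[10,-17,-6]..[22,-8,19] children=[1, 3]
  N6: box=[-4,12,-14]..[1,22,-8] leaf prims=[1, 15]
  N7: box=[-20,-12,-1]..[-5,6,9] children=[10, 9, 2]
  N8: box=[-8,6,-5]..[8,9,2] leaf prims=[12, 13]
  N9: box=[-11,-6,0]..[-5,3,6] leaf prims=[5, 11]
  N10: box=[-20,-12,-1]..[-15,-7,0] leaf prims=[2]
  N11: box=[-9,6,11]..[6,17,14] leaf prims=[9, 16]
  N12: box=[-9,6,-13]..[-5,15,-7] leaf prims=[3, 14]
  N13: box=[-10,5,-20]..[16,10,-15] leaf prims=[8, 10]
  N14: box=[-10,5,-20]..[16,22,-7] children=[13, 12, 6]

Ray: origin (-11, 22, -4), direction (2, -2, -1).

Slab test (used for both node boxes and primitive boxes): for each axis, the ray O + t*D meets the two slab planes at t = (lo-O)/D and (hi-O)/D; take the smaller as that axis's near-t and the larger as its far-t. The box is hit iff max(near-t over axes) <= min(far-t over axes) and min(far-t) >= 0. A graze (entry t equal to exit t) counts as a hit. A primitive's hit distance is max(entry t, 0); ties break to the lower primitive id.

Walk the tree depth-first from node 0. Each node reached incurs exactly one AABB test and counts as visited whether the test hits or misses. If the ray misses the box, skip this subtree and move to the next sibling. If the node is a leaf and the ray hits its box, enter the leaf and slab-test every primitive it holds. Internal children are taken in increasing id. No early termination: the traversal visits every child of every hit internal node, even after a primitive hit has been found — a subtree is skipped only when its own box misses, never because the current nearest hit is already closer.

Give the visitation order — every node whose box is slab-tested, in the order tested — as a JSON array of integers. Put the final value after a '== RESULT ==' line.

Trace the traversal:
N0 x:[-9/2,33/2] y:[0,39/2] z:[-23,16] -> hit [0,16], descend [4, 5, 7, 14]
  N4 x:[1,19/2] y:[5/2,8] z:[-18,1] -> miss, prune
  N5 x:[21/2,33/2] y:[15,39/2] z:[-23,2] -> miss, prune
  N7 x:[-9/2,3] y:[8,17] z:[-13,-3] -> miss, prune
  N14 x:[1/2,27/2] y:[0,17/2] z:[3,16] -> hit [3,17/2], descend [6, 12, 13]
    N6 x:[7/2,6] y:[0,5] z:[4,10] -> hit [4,5] leaf, test {P1@t=9/2, P15(miss)}
    N12 x:[1,3] y:[7/2,8] z:[3,9] -> miss, prune
    N13 x:[1/2,27/2] y:[6,17/2] z:[11,16] -> miss, prune

Summary -> nodes [0, 4, 5, 7, 14, 6, 12, 13]; box-tests=8; leaf-entries=1; first=P1

== RESULT ==
[0, 4, 5, 7, 14, 6, 12, 13]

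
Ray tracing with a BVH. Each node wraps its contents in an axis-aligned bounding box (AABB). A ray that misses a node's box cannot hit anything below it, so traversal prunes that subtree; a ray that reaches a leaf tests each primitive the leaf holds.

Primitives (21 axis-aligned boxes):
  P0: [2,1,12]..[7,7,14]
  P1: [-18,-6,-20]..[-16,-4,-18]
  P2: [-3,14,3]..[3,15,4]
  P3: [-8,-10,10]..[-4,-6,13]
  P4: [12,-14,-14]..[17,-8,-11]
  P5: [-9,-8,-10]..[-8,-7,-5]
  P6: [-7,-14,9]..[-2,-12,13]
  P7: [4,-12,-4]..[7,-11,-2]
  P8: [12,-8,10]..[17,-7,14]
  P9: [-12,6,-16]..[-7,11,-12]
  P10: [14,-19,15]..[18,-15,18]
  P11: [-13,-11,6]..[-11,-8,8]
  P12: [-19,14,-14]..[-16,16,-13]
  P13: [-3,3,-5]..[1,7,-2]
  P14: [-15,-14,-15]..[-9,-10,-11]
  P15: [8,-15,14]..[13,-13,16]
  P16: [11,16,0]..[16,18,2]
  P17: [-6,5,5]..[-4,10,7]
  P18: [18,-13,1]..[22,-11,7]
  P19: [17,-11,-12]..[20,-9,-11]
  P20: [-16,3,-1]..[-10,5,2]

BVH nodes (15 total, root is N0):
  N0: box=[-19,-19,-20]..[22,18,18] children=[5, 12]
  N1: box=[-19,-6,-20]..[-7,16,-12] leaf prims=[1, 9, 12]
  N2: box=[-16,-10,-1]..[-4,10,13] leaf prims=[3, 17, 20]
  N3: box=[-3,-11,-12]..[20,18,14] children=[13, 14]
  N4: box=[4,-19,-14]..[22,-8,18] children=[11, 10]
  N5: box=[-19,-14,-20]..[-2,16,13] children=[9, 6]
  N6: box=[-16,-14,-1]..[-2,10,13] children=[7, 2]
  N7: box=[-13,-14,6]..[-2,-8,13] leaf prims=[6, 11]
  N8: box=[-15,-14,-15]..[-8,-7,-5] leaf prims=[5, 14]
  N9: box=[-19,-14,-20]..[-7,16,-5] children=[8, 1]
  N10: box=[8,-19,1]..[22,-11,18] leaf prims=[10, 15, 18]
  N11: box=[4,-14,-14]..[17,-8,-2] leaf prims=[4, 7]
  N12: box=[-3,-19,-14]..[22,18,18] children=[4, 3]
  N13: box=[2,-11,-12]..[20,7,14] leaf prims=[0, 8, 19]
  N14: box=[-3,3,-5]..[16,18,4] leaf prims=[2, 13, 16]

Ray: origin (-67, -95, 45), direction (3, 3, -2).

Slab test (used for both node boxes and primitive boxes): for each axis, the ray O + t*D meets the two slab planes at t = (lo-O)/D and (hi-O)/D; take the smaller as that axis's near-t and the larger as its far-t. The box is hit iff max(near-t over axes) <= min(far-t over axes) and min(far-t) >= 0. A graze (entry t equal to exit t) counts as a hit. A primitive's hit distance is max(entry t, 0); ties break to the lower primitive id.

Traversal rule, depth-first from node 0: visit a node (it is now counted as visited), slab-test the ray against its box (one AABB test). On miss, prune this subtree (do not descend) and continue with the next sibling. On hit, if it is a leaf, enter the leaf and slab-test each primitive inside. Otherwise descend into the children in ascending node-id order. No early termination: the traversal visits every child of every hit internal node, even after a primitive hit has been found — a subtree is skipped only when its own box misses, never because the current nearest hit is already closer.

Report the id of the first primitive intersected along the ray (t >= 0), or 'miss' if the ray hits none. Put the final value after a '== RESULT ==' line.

Walk:
N0 x:[16,89/3] y:[76/3,113/3] z:[27/2,65/2] -> hit [76/3,89/3], descend [5, 12]
  N5 x:[16,65/3] y:[27,37] z:[16,65/2] -> miss, prune
  N12 x:[64/3,89/3] y:[76/3,113/3] z:[27/2,59/2] -> hit [76/3,59/2], descend [3, 4]
    N3 x:[64/3,29] y:[28,113/3] z:[31/2,57/2] -> hit [28,57/2], descend [13, 14]
      N13 x:[23,29] y:[28,34] z:[31/2,57/2] -> hit [28,57/2] leaf, test {P0(miss), P8(miss), P19@t=28}
      N14 x:[64/3,83/3] y:[98/3,113/3] z:[41/2,25] -> miss, prune
    N4 x:[71/3,89/3] y:[76/3,29] z:[27/2,59/2] -> hit [76/3,29], descend [10, 11]
      N10 x:[25,89/3] y:[76/3,28] z:[27/2,22] -> miss, prune
      N11 x:[71/3,28] y:[27,29] z:[47/2,59/2] -> hit [27,28] leaf, test {P4@t=28, P7(miss)}

order=[0, 5, 12, 3, 13, 14, 4, 10, 11]  |boxes|=9  |leaves|=2  hit=P4

== RESULT ==
4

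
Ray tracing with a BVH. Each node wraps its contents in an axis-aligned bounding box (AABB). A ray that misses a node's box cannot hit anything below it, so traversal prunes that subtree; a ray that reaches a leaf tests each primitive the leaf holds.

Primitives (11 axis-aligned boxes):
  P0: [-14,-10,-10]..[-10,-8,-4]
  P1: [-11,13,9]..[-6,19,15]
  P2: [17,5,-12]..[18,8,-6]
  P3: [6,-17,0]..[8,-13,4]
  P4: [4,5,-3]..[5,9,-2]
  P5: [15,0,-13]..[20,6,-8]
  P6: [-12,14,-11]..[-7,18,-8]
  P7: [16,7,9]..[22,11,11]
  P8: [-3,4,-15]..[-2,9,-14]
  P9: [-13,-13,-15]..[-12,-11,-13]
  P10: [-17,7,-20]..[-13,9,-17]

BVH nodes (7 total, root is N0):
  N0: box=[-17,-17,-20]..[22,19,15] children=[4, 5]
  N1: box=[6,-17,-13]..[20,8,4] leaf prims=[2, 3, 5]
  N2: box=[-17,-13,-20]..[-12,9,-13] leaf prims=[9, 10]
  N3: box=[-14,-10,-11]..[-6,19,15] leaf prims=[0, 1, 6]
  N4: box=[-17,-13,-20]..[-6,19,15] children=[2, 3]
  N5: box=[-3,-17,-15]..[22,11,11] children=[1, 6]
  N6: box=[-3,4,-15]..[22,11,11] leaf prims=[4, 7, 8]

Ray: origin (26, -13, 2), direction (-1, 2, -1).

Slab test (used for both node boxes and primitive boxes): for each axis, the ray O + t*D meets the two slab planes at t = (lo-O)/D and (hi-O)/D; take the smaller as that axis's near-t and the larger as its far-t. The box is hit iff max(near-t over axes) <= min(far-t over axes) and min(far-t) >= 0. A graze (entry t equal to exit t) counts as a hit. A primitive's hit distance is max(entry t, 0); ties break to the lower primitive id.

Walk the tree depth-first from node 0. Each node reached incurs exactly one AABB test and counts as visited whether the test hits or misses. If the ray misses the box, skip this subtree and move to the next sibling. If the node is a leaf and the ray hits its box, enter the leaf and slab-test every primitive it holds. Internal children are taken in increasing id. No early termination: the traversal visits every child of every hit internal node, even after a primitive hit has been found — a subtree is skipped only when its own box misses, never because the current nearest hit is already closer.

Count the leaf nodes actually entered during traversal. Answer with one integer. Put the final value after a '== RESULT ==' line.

Traverse from the root:
N0 x:[4,43] y:[-2,16] z:[-13,22] -> hit [4,16], descend [4, 5]
  N4 x:[32,43] y:[0,16] z:[-13,22] -> miss, prune
  N5 x:[4,29] y:[-2,12] z:[-9,17] -> hit [4,12], descend [1, 6]
    N1 x:[6,20] y:[-2,21/2] z:[-2,15] -> hit [6,21/2] leaf, test {P2@t=9, P3(miss), P5(miss)}
    N6 x:[4,29] y:[17/2,12] z:[-9,17] -> hit [17/2,12] leaf, test {P4(miss), P7(miss), P8(miss)}

order=[0, 4, 5, 1, 6]  |boxes|=5  |leaves|=2  hit=P2

== RESULT ==
2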